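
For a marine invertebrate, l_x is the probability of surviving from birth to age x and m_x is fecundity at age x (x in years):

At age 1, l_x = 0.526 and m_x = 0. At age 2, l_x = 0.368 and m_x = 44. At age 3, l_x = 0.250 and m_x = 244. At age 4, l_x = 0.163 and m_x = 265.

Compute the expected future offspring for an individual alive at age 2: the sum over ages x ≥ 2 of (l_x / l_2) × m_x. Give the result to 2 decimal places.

327.14

l_2 = 0.368. Conditional survival from age 2 to x is l_x / l_2.
  x=2: (0.368/0.368) × 44 = 44.0000
  x=3: (0.250/0.368) × 244 = 165.7609
  x=4: (0.163/0.368) × 265 = 117.3777
Sum = 44.0000 + 165.7609 + 117.3777 = 327.1386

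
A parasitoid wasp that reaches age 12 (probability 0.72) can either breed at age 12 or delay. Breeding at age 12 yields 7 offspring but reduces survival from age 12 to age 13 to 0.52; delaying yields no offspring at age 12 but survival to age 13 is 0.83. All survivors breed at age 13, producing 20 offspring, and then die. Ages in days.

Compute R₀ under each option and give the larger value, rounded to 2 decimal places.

12.53

breed at age 12: R₀ = 0.72 × (7 + 0.52 × 20) = 0.72 × 17.4000 = 12.5280
delay to age 13: R₀ = 0.72 × (0.83 × 20) = 0.72 × 16.6000 = 11.9520
Higher: breed at age 12 (12.5280).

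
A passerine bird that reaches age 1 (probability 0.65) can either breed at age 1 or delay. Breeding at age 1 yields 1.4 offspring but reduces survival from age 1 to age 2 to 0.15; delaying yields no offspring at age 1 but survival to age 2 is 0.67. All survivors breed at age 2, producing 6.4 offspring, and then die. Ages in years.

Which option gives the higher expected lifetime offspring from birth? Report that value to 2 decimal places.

breed at age 1: R₀ = 0.65 × (1.4 + 0.15 × 6.4) = 0.65 × 2.3600 = 1.5340
delay to age 2: R₀ = 0.65 × (0.67 × 6.4) = 0.65 × 4.2880 = 2.7872
Higher: delay to age 2 (2.7872).

2.79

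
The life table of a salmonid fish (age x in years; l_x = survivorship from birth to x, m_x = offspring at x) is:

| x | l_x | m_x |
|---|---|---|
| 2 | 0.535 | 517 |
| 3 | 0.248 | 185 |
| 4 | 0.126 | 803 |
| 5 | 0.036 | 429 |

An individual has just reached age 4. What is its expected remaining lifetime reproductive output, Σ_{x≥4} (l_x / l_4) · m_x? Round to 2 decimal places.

l_4 = 0.126. Conditional survival from age 4 to x is l_x / l_4.
  x=4: (0.126/0.126) × 803 = 803.0000
  x=5: (0.036/0.126) × 429 = 122.5714
Sum = 803.0000 + 122.5714 = 925.5714

925.57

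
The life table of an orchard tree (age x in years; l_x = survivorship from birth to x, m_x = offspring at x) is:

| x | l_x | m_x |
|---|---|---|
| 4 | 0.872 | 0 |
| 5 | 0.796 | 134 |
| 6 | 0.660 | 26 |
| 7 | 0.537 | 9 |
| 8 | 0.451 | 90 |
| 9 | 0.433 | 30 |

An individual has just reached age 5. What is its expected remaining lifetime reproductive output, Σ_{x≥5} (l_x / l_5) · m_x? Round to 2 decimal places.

228.94

l_5 = 0.796. Conditional survival from age 5 to x is l_x / l_5.
  x=5: (0.796/0.796) × 134 = 134.0000
  x=6: (0.660/0.796) × 26 = 21.5578
  x=7: (0.537/0.796) × 9 = 6.0716
  x=8: (0.451/0.796) × 90 = 50.9925
  x=9: (0.433/0.796) × 30 = 16.3191
Sum = 134.0000 + 21.5578 + 6.0716 + 50.9925 + 16.3191 = 228.9410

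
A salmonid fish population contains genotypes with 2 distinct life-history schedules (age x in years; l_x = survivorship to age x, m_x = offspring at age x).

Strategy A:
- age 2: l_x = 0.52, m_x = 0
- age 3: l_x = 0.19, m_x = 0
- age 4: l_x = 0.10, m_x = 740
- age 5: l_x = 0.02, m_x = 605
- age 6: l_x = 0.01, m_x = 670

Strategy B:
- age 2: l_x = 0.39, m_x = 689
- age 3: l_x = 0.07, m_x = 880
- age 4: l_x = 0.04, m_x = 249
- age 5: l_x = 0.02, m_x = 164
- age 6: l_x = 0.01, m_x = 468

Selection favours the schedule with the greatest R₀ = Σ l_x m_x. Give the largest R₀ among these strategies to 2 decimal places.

Strategy A: R₀ = 0.52×0 + 0.19×0 + 0.10×740 + 0.02×605 + 0.01×670 = 92.8000
Strategy B: R₀ = 0.39×689 + 0.07×880 + 0.04×249 + 0.02×164 + 0.01×468 = 348.2300
Highest R₀: strategy B with 348.2300.

348.23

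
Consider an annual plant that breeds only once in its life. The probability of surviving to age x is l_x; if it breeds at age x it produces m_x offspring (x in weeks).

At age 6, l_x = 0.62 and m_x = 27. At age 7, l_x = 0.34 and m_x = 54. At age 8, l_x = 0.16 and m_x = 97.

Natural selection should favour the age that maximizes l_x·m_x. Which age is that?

Expected offspring if breeding at age x = l_x × m_x:
  age 6: 0.62 × 27 = 16.740
  age 7: 0.34 × 54 = 18.360
  age 8: 0.16 × 97 = 15.520
Maximum at age 7 (18.360).

7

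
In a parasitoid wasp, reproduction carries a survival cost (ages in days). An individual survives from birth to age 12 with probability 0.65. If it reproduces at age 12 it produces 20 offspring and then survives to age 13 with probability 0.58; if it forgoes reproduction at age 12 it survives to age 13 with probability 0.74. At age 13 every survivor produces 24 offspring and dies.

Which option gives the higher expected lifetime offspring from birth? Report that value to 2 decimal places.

22.05

breed at age 12: R₀ = 0.65 × (20 + 0.58 × 24) = 0.65 × 33.9200 = 22.0480
delay to age 13: R₀ = 0.65 × (0.74 × 24) = 0.65 × 17.7600 = 11.5440
Higher: breed at age 12 (22.0480).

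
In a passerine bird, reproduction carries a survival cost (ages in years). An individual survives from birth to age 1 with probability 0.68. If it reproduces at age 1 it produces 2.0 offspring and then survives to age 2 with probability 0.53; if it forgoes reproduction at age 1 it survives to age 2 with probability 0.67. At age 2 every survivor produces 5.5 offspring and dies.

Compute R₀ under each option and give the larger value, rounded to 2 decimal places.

breed at age 1: R₀ = 0.68 × (2.0 + 0.53 × 5.5) = 0.68 × 4.9150 = 3.3422
delay to age 2: R₀ = 0.68 × (0.67 × 5.5) = 0.68 × 3.6850 = 2.5058
Higher: breed at age 1 (3.3422).

3.34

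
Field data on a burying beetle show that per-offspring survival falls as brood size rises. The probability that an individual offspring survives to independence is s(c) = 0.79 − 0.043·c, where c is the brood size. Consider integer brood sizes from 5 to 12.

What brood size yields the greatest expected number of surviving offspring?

Expected surviving offspring = c × s(c):
  c=5: 5 × 0.575 = 2.875
  c=6: 6 × 0.532 = 3.192
  c=7: 7 × 0.489 = 3.423
  c=8: 8 × 0.446 = 3.568
  c=9: 9 × 0.403 = 3.627
  c=10: 10 × 0.360 = 3.600
  c=11: 11 × 0.317 = 3.487
  c=12: 12 × 0.274 = 3.288
Maximum at c = 9 (3.627 surviving offspring).

9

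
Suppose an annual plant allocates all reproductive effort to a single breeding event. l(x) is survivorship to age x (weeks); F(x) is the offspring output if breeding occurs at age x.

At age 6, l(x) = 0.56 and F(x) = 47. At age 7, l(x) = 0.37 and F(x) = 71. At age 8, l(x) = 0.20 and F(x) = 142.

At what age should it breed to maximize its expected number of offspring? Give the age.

Expected offspring if breeding at age x = l(x) × F(x):
  age 6: 0.56 × 47 = 26.320
  age 7: 0.37 × 71 = 26.270
  age 8: 0.20 × 142 = 28.400
Maximum at age 8 (28.400).

8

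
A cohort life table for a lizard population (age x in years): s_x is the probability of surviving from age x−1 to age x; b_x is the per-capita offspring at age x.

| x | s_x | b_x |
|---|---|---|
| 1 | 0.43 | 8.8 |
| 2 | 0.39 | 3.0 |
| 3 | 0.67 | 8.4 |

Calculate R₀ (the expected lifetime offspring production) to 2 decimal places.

Survivorship from birth: l_x = s_1·s_2·…·s_x.
  l_1 = 0.43000
  l_2 = 0.16770
  l_3 = 0.11236
R₀ = Σ l_x b_x:
  age 1: 0.43000 × 8.8 = 3.7840
  age 2: 0.16770 × 3.0 = 0.5031
  age 3: 0.11236 × 8.4 = 0.9438
R₀ = 3.7840 + 0.5031 + 0.9438 = 5.2309

5.23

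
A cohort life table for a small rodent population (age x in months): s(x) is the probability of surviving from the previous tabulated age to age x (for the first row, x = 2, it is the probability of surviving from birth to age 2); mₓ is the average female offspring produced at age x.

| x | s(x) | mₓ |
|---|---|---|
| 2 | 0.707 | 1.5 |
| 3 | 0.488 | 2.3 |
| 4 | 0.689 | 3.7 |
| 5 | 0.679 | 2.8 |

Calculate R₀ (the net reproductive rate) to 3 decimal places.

3.186

Survivorship from birth: l_x = s_2·s_3·…·s_x.
  l_2 = 0.70700
  l_3 = 0.34502
  l_4 = 0.23772
  l_5 = 0.16141
R₀ = Σ l_x mₓ:
  age 2: 0.70700 × 1.5 = 1.0605
  age 3: 0.34502 × 2.3 = 0.7935
  age 4: 0.23772 × 3.7 = 0.8796
  age 5: 0.16141 × 2.8 = 0.4519
R₀ = 1.0605 + 0.7935 + 0.8796 + 0.4519 = 3.1856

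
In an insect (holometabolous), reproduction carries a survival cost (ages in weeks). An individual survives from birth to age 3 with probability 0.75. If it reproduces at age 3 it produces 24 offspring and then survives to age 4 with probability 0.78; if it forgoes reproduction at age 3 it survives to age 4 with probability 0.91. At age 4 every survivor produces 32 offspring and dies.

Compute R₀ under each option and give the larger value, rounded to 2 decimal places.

breed at age 3: R₀ = 0.75 × (24 + 0.78 × 32) = 0.75 × 48.9600 = 36.7200
delay to age 4: R₀ = 0.75 × (0.91 × 32) = 0.75 × 29.1200 = 21.8400
Higher: breed at age 3 (36.7200).

36.72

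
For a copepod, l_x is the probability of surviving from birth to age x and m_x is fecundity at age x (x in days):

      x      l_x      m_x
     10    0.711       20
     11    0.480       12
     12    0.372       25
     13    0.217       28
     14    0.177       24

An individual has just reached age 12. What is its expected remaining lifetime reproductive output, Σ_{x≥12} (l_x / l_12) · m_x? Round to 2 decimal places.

l_12 = 0.372. Conditional survival from age 12 to x is l_x / l_12.
  x=12: (0.372/0.372) × 25 = 25.0000
  x=13: (0.217/0.372) × 28 = 16.3333
  x=14: (0.177/0.372) × 24 = 11.4194
Sum = 25.0000 + 16.3333 + 11.4194 = 52.7527

52.75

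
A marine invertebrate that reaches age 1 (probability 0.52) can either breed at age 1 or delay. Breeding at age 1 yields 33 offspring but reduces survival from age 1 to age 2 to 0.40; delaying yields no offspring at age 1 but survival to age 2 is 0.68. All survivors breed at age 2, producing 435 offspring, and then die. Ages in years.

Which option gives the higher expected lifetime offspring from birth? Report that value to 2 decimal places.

153.82

breed at age 1: R₀ = 0.52 × (33 + 0.40 × 435) = 0.52 × 207.0000 = 107.6400
delay to age 2: R₀ = 0.52 × (0.68 × 435) = 0.52 × 295.8000 = 153.8160
Higher: delay to age 2 (153.8160).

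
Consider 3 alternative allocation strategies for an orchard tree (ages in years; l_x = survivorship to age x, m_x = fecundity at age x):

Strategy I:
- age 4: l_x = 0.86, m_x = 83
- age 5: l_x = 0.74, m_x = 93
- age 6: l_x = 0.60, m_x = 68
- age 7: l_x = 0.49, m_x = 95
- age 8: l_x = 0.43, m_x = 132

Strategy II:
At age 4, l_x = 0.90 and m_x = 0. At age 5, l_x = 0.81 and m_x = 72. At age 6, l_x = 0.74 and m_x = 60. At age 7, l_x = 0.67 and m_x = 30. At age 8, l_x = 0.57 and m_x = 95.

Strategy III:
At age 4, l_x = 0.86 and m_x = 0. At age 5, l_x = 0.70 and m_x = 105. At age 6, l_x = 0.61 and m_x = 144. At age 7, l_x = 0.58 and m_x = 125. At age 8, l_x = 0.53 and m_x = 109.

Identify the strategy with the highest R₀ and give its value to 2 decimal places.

Strategy I: R₀ = 0.86×83 + 0.74×93 + 0.60×68 + 0.49×95 + 0.43×132 = 284.3100
Strategy II: R₀ = 0.90×0 + 0.81×72 + 0.74×60 + 0.67×30 + 0.57×95 = 176.9700
Strategy III: R₀ = 0.86×0 + 0.70×105 + 0.61×144 + 0.58×125 + 0.53×109 = 291.6100
Highest R₀: strategy III with 291.6100.

291.61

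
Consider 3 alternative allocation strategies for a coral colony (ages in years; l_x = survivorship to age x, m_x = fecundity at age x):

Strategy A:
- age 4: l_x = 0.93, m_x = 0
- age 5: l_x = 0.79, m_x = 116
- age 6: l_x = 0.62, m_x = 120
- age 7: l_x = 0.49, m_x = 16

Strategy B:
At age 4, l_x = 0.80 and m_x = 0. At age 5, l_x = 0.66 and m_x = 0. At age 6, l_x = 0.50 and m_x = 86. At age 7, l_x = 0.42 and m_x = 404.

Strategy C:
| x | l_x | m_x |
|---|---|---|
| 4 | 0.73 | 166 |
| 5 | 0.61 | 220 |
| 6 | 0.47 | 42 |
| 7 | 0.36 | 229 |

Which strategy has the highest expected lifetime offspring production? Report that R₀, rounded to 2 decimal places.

357.56

Strategy A: R₀ = 0.93×0 + 0.79×116 + 0.62×120 + 0.49×16 = 173.8800
Strategy B: R₀ = 0.80×0 + 0.66×0 + 0.50×86 + 0.42×404 = 212.6800
Strategy C: R₀ = 0.73×166 + 0.61×220 + 0.47×42 + 0.36×229 = 357.5600
Highest R₀: strategy C with 357.5600.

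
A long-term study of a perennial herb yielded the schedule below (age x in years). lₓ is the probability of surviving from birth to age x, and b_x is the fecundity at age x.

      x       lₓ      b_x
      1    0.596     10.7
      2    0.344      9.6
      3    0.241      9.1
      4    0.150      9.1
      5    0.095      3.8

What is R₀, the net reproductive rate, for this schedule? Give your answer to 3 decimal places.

R₀ = Σ lₓ b_x:
  age 1: 0.596 × 10.7 = 6.3772
  age 2: 0.344 × 9.6 = 3.3024
  age 3: 0.241 × 9.1 = 2.1931
  age 4: 0.150 × 9.1 = 1.3650
  age 5: 0.095 × 3.8 = 0.3610
R₀ = 6.3772 + 3.3024 + 2.1931 + 1.3650 + 0.3610 = 13.5987

13.599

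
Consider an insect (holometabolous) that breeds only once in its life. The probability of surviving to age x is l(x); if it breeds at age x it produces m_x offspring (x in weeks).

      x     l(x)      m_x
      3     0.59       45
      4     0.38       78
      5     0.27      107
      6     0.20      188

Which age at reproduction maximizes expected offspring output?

Expected offspring if breeding at age x = l(x) × m_x:
  age 3: 0.59 × 45 = 26.550
  age 4: 0.38 × 78 = 29.640
  age 5: 0.27 × 107 = 28.890
  age 6: 0.20 × 188 = 37.600
Maximum at age 6 (37.600).

6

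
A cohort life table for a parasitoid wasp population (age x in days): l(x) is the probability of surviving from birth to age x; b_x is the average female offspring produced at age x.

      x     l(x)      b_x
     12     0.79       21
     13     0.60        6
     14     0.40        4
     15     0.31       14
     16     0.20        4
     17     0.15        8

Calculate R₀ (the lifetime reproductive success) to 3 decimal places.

28.130

R₀ = Σ l(x) b_x:
  age 12: 0.79 × 21 = 16.5900
  age 13: 0.60 × 6 = 3.6000
  age 14: 0.40 × 4 = 1.6000
  age 15: 0.31 × 14 = 4.3400
  age 16: 0.20 × 4 = 0.8000
  age 17: 0.15 × 8 = 1.2000
R₀ = 16.5900 + 3.6000 + 1.6000 + 4.3400 + 0.8000 + 1.2000 = 28.1300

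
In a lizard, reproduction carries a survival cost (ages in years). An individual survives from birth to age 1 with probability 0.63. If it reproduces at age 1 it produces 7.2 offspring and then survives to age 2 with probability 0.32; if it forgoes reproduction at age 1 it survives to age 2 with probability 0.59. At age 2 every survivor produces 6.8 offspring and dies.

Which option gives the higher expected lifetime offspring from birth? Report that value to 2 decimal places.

5.91

breed at age 1: R₀ = 0.63 × (7.2 + 0.32 × 6.8) = 0.63 × 9.3760 = 5.9069
delay to age 2: R₀ = 0.63 × (0.59 × 6.8) = 0.63 × 4.0120 = 2.5276
Higher: breed at age 1 (5.9069).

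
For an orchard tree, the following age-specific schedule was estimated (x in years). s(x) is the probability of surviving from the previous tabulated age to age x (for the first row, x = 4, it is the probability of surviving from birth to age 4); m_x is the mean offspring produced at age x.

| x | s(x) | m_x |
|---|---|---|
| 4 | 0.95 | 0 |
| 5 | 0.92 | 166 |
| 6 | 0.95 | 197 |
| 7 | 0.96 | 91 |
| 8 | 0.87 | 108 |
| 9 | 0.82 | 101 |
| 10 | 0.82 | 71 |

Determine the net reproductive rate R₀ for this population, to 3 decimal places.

546.622

Survivorship from birth: l_x = s_4·s_5·…·s_x.
  l_4 = 0.95000
  l_5 = 0.87400
  l_6 = 0.83030
  l_7 = 0.79709
  l_8 = 0.69347
  l_9 = 0.56864
  l_10 = 0.46629
R₀ = Σ l_x m_x:
  age 4: 0.95000 × 0 = 0.0000
  age 5: 0.87400 × 166 = 145.0840
  age 6: 0.83030 × 197 = 163.5691
  age 7: 0.79709 × 91 = 72.5352
  age 8: 0.69347 × 108 = 74.8948
  age 9: 0.56864 × 101 = 57.4326
  age 10: 0.46629 × 71 = 33.1066
R₀ = 0.0000 + 145.0840 + 163.5691 + 72.5352 + 74.8948 + 57.4326 + 33.1066 = 546.6223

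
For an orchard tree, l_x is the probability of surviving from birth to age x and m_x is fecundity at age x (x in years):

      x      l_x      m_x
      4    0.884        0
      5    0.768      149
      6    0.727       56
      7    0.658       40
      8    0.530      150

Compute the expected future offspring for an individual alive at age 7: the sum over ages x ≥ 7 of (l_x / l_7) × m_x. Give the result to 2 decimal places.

160.82

l_7 = 0.658. Conditional survival from age 7 to x is l_x / l_7.
  x=7: (0.658/0.658) × 40 = 40.0000
  x=8: (0.530/0.658) × 150 = 120.8207
Sum = 40.0000 + 120.8207 = 160.8207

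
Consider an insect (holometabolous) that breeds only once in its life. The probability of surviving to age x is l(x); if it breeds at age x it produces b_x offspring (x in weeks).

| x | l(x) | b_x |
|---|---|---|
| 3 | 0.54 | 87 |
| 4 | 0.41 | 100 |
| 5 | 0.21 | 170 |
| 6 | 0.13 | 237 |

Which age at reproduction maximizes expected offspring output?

3

Expected offspring if breeding at age x = l(x) × b_x:
  age 3: 0.54 × 87 = 46.980
  age 4: 0.41 × 100 = 41.000
  age 5: 0.21 × 170 = 35.700
  age 6: 0.13 × 237 = 30.810
Maximum at age 3 (46.980).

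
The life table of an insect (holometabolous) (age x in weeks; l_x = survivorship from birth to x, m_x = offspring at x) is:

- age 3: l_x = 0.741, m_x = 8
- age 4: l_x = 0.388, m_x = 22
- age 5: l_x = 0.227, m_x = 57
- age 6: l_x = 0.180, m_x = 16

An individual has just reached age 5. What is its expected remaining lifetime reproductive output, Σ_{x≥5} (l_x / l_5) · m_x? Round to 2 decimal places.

l_5 = 0.227. Conditional survival from age 5 to x is l_x / l_5.
  x=5: (0.227/0.227) × 57 = 57.0000
  x=6: (0.180/0.227) × 16 = 12.6872
Sum = 57.0000 + 12.6872 = 69.6872

69.69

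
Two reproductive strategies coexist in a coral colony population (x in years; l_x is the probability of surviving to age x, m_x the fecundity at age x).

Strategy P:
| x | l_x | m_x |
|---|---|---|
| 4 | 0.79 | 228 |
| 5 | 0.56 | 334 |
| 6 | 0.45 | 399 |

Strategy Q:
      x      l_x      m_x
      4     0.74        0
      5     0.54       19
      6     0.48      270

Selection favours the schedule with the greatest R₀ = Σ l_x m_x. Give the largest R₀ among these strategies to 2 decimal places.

546.71

Strategy P: R₀ = 0.79×228 + 0.56×334 + 0.45×399 = 546.7100
Strategy Q: R₀ = 0.74×0 + 0.54×19 + 0.48×270 = 139.8600
Highest R₀: strategy P with 546.7100.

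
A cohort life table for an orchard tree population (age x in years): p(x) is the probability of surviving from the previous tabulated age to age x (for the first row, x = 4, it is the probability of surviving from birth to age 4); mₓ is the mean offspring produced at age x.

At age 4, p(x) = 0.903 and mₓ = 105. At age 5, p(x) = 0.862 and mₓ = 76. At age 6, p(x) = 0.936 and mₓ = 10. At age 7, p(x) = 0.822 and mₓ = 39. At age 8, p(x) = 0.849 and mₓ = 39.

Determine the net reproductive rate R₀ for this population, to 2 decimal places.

204.44

Survivorship from birth: l_x = p_4·p_5·…·p_x.
  l_4 = 0.90300
  l_5 = 0.77839
  l_6 = 0.72857
  l_7 = 0.59888
  l_8 = 0.50845
R₀ = Σ l_x mₓ:
  age 4: 0.90300 × 105 = 94.8150
  age 5: 0.77839 × 76 = 59.1576
  age 6: 0.72857 × 10 = 7.2857
  age 7: 0.59888 × 39 = 23.3563
  age 8: 0.50845 × 39 = 19.8295
R₀ = 94.8150 + 59.1576 + 7.2857 + 23.3563 + 19.8295 = 204.4442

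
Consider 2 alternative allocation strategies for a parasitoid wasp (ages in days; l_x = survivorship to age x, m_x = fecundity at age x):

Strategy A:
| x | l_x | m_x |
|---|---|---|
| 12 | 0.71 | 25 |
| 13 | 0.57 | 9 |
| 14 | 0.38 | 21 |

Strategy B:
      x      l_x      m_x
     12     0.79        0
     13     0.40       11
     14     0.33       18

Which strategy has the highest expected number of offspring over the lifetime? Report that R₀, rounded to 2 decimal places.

30.86

Strategy A: R₀ = 0.71×25 + 0.57×9 + 0.38×21 = 30.8600
Strategy B: R₀ = 0.79×0 + 0.40×11 + 0.33×18 = 10.3400
Highest R₀: strategy A with 30.8600.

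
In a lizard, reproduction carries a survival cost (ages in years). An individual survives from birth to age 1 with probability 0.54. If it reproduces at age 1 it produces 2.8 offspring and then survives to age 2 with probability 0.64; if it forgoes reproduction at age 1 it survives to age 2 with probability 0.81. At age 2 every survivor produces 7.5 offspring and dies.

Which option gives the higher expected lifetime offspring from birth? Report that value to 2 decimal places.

breed at age 1: R₀ = 0.54 × (2.8 + 0.64 × 7.5) = 0.54 × 7.6000 = 4.1040
delay to age 2: R₀ = 0.54 × (0.81 × 7.5) = 0.54 × 6.0750 = 3.2805
Higher: breed at age 1 (4.1040).

4.10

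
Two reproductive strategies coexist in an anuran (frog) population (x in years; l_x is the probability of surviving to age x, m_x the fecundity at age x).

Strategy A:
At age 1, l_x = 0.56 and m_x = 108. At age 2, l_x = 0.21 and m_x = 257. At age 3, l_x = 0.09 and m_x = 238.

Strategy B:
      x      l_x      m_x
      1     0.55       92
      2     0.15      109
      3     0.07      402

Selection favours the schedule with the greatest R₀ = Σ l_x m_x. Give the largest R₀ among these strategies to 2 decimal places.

135.87

Strategy A: R₀ = 0.56×108 + 0.21×257 + 0.09×238 = 135.8700
Strategy B: R₀ = 0.55×92 + 0.15×109 + 0.07×402 = 95.0900
Highest R₀: strategy A with 135.8700.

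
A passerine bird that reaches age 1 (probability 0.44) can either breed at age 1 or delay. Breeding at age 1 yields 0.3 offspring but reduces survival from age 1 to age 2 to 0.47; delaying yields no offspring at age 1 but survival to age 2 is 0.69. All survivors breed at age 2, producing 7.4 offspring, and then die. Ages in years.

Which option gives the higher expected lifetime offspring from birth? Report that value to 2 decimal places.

breed at age 1: R₀ = 0.44 × (0.3 + 0.47 × 7.4) = 0.44 × 3.7780 = 1.6623
delay to age 2: R₀ = 0.44 × (0.69 × 7.4) = 0.44 × 5.1060 = 2.2466
Higher: delay to age 2 (2.2466).

2.25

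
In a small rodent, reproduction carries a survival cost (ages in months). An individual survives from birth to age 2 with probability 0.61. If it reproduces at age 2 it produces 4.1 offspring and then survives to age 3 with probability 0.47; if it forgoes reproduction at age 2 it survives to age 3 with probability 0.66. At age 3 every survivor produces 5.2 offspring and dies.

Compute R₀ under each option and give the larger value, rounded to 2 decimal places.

3.99

breed at age 2: R₀ = 0.61 × (4.1 + 0.47 × 5.2) = 0.61 × 6.5440 = 3.9918
delay to age 3: R₀ = 0.61 × (0.66 × 5.2) = 0.61 × 3.4320 = 2.0935
Higher: breed at age 2 (3.9918).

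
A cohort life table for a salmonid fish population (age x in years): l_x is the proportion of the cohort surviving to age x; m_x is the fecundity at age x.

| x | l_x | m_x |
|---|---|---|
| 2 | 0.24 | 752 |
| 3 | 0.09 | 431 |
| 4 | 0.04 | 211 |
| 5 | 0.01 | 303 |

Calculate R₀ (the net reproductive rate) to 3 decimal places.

230.740

R₀ = Σ l_x m_x:
  age 2: 0.24 × 752 = 180.4800
  age 3: 0.09 × 431 = 38.7900
  age 4: 0.04 × 211 = 8.4400
  age 5: 0.01 × 303 = 3.0300
R₀ = 180.4800 + 38.7900 + 8.4400 + 3.0300 = 230.7400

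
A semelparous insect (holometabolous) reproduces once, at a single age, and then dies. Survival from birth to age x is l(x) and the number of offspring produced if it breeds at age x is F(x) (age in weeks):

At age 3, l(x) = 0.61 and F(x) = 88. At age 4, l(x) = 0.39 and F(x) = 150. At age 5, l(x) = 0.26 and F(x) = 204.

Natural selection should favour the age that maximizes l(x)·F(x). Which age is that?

4

Expected offspring if breeding at age x = l(x) × F(x):
  age 3: 0.61 × 88 = 53.680
  age 4: 0.39 × 150 = 58.500
  age 5: 0.26 × 204 = 53.040
Maximum at age 4 (58.500).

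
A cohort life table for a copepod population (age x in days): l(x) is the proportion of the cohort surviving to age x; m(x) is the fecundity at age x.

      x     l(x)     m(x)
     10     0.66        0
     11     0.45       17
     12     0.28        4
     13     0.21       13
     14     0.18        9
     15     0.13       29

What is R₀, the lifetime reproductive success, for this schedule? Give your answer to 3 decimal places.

16.890

R₀ = Σ l(x) m(x):
  age 10: 0.66 × 0 = 0.0000
  age 11: 0.45 × 17 = 7.6500
  age 12: 0.28 × 4 = 1.1200
  age 13: 0.21 × 13 = 2.7300
  age 14: 0.18 × 9 = 1.6200
  age 15: 0.13 × 29 = 3.7700
R₀ = 0.0000 + 7.6500 + 1.1200 + 2.7300 + 1.6200 + 3.7700 = 16.8900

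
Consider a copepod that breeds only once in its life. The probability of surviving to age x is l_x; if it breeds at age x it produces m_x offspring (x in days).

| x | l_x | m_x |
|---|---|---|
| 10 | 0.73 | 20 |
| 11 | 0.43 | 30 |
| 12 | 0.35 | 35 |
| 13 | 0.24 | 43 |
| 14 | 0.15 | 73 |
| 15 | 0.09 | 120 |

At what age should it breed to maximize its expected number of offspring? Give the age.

Expected offspring if breeding at age x = l_x × m_x:
  age 10: 0.73 × 20 = 14.600
  age 11: 0.43 × 30 = 12.900
  age 12: 0.35 × 35 = 12.250
  age 13: 0.24 × 43 = 10.320
  age 14: 0.15 × 73 = 10.950
  age 15: 0.09 × 120 = 10.800
Maximum at age 10 (14.600).

10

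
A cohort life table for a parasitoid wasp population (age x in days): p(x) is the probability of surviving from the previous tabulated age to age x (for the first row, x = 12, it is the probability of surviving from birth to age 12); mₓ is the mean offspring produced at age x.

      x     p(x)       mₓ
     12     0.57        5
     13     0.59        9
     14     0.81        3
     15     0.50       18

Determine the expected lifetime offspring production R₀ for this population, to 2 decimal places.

Survivorship from birth: l_x = p_12·p_13·…·p_x.
  l_12 = 0.57000
  l_13 = 0.33630
  l_14 = 0.27240
  l_15 = 0.13620
R₀ = Σ l_x mₓ:
  age 12: 0.57000 × 5 = 2.8500
  age 13: 0.33630 × 9 = 3.0267
  age 14: 0.27240 × 3 = 0.8172
  age 15: 0.13620 × 18 = 2.4516
R₀ = 2.8500 + 3.0267 + 0.8172 + 2.4516 = 9.1455

9.15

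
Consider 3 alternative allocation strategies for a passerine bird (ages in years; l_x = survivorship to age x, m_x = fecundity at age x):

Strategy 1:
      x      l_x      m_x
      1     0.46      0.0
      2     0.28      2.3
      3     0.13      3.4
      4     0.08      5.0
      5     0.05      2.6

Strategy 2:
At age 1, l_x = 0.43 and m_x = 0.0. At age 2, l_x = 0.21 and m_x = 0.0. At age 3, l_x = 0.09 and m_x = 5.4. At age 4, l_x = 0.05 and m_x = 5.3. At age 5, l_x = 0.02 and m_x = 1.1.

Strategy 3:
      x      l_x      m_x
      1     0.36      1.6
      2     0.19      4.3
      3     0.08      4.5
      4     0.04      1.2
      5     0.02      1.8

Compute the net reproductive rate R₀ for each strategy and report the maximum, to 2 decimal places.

Strategy 1: R₀ = 0.46×0.0 + 0.28×2.3 + 0.13×3.4 + 0.08×5.0 + 0.05×2.6 = 1.6160
Strategy 2: R₀ = 0.43×0.0 + 0.21×0.0 + 0.09×5.4 + 0.05×5.3 + 0.02×1.1 = 0.7730
Strategy 3: R₀ = 0.36×1.6 + 0.19×4.3 + 0.08×4.5 + 0.04×1.2 + 0.02×1.8 = 1.8370
Highest R₀: strategy 3 with 1.8370.

1.84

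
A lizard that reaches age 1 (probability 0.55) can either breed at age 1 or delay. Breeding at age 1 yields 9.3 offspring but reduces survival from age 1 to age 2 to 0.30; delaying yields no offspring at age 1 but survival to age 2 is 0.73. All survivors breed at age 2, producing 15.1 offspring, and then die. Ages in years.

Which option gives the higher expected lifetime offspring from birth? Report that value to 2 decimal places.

7.61

breed at age 1: R₀ = 0.55 × (9.3 + 0.30 × 15.1) = 0.55 × 13.8300 = 7.6065
delay to age 2: R₀ = 0.55 × (0.73 × 15.1) = 0.55 × 11.0230 = 6.0627
Higher: breed at age 1 (7.6065).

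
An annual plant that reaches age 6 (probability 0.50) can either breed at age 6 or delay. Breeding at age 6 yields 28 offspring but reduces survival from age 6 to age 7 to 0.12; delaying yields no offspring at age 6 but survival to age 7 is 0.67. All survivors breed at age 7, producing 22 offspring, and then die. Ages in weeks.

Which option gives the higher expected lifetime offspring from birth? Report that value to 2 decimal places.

15.32

breed at age 6: R₀ = 0.50 × (28 + 0.12 × 22) = 0.50 × 30.6400 = 15.3200
delay to age 7: R₀ = 0.50 × (0.67 × 22) = 0.50 × 14.7400 = 7.3700
Higher: breed at age 6 (15.3200).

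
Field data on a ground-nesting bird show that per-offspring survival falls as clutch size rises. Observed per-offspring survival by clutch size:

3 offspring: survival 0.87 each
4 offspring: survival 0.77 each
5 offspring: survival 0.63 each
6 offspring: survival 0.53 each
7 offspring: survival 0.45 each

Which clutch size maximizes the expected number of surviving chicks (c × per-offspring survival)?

Expected surviving chicks = c × s(c):
  c=3: 3 × 0.87 = 2.610
  c=4: 4 × 0.77 = 3.080
  c=5: 5 × 0.63 = 3.150
  c=6: 6 × 0.53 = 3.180
  c=7: 7 × 0.45 = 3.150
Maximum at c = 6 (3.180 surviving chicks).

6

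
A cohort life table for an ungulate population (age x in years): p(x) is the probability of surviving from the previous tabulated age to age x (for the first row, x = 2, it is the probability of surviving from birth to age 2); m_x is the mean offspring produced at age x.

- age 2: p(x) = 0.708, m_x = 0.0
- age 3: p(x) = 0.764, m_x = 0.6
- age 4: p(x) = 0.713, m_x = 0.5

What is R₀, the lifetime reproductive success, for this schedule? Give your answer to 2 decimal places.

Survivorship from birth: l_x = p_2·p_3·…·p_x.
  l_2 = 0.70800
  l_3 = 0.54091
  l_4 = 0.38567
R₀ = Σ l_x m_x:
  age 2: 0.70800 × 0.0 = 0.0000
  age 3: 0.54091 × 0.6 = 0.3245
  age 4: 0.38567 × 0.5 = 0.1928
R₀ = 0.0000 + 0.3245 + 0.1928 = 0.5174

0.52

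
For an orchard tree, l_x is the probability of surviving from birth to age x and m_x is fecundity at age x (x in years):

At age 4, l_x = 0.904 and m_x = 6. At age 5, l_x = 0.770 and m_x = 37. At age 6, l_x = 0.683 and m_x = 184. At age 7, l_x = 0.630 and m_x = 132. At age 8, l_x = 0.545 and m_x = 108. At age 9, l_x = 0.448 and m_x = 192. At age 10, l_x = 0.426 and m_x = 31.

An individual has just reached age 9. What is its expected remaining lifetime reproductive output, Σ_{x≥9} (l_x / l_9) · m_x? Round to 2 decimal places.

l_9 = 0.448. Conditional survival from age 9 to x is l_x / l_9.
  x=9: (0.448/0.448) × 192 = 192.0000
  x=10: (0.426/0.448) × 31 = 29.4777
Sum = 192.0000 + 29.4777 = 221.4777

221.48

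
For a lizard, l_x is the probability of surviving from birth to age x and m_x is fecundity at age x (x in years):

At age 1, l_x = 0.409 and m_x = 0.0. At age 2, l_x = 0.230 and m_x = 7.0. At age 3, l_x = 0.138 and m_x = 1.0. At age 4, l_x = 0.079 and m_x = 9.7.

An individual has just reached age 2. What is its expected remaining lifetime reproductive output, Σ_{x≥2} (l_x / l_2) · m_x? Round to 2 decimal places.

10.93

l_2 = 0.230. Conditional survival from age 2 to x is l_x / l_2.
  x=2: (0.230/0.230) × 7.0 = 7.0000
  x=3: (0.138/0.230) × 1.0 = 0.6000
  x=4: (0.079/0.230) × 9.7 = 3.3317
Sum = 7.0000 + 0.6000 + 3.3317 = 10.9317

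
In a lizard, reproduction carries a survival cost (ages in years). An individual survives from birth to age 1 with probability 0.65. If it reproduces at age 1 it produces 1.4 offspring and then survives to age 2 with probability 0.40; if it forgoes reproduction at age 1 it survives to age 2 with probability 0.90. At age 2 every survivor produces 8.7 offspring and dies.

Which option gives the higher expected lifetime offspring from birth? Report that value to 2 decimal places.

5.09

breed at age 1: R₀ = 0.65 × (1.4 + 0.40 × 8.7) = 0.65 × 4.8800 = 3.1720
delay to age 2: R₀ = 0.65 × (0.90 × 8.7) = 0.65 × 7.8300 = 5.0895
Higher: delay to age 2 (5.0895).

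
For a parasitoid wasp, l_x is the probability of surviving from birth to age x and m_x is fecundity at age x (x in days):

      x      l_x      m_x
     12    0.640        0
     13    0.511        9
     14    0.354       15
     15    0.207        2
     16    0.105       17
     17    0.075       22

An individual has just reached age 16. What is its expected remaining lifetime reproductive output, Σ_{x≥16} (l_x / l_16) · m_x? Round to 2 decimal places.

l_16 = 0.105. Conditional survival from age 16 to x is l_x / l_16.
  x=16: (0.105/0.105) × 17 = 17.0000
  x=17: (0.075/0.105) × 22 = 15.7143
Sum = 17.0000 + 15.7143 = 32.7143

32.71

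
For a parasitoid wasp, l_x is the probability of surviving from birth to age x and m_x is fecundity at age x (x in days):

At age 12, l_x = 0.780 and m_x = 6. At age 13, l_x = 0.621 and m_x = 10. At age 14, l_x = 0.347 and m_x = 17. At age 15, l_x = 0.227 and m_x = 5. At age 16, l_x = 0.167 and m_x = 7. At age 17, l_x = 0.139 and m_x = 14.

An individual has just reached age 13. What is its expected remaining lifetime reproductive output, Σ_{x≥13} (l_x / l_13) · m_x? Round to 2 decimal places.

l_13 = 0.621. Conditional survival from age 13 to x is l_x / l_13.
  x=13: (0.621/0.621) × 10 = 10.0000
  x=14: (0.347/0.621) × 17 = 9.4992
  x=15: (0.227/0.621) × 5 = 1.8277
  x=16: (0.167/0.621) × 7 = 1.8824
  x=17: (0.139/0.621) × 14 = 3.1337
Sum = 10.0000 + 9.4992 + 1.8277 + 1.8824 + 3.1337 = 26.3430

26.34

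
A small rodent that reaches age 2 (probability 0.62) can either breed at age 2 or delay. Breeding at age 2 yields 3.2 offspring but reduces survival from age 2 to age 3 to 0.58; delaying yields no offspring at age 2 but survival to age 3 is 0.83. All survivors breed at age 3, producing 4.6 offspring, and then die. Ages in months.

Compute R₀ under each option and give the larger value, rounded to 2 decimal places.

breed at age 2: R₀ = 0.62 × (3.2 + 0.58 × 4.6) = 0.62 × 5.8680 = 3.6382
delay to age 3: R₀ = 0.62 × (0.83 × 4.6) = 0.62 × 3.8180 = 2.3672
Higher: breed at age 2 (3.6382).

3.64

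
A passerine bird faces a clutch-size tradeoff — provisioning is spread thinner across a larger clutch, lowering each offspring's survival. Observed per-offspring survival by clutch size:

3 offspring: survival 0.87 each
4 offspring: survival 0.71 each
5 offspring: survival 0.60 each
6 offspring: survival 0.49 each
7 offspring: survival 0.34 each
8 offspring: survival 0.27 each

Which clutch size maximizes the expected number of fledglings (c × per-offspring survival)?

Expected fledglings = c × s(c):
  c=3: 3 × 0.87 = 2.610
  c=4: 4 × 0.71 = 2.840
  c=5: 5 × 0.60 = 3.000
  c=6: 6 × 0.49 = 2.940
  c=7: 7 × 0.34 = 2.380
  c=8: 8 × 0.27 = 2.160
Maximum at c = 5 (3.000 fledglings).

5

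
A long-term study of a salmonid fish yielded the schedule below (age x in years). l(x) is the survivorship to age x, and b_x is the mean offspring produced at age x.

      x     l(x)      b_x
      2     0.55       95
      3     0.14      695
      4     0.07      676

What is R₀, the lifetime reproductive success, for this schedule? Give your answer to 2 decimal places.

R₀ = Σ l(x) b_x:
  age 2: 0.55 × 95 = 52.2500
  age 3: 0.14 × 695 = 97.3000
  age 4: 0.07 × 676 = 47.3200
R₀ = 52.2500 + 97.3000 + 47.3200 = 196.8700

196.87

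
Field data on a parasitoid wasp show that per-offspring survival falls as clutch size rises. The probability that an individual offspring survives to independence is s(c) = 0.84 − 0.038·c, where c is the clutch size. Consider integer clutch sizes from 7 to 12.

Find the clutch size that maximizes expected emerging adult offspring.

11

Expected emerging adult offspring = c × s(c):
  c=7: 7 × 0.574 = 4.018
  c=8: 8 × 0.536 = 4.288
  c=9: 9 × 0.498 = 4.482
  c=10: 10 × 0.460 = 4.600
  c=11: 11 × 0.422 = 4.642
  c=12: 12 × 0.384 = 4.608
Maximum at c = 11 (4.642 emerging adult offspring).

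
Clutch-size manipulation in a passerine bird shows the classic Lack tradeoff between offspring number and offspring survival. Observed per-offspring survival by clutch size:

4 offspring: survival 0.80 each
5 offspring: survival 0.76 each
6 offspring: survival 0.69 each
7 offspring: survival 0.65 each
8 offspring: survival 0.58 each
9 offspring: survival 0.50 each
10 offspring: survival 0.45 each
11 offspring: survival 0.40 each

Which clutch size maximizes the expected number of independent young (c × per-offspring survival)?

Expected independent young = c × s(c):
  c=4: 4 × 0.80 = 3.200
  c=5: 5 × 0.76 = 3.800
  c=6: 6 × 0.69 = 4.140
  c=7: 7 × 0.65 = 4.550
  c=8: 8 × 0.58 = 4.640
  c=9: 9 × 0.50 = 4.500
  c=10: 10 × 0.45 = 4.500
  c=11: 11 × 0.40 = 4.400
Maximum at c = 8 (4.640 independent young).

8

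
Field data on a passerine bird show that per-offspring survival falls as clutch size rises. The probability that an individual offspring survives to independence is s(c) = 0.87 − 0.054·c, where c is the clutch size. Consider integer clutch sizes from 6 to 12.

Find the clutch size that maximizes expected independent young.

Expected independent young = c × s(c):
  c=6: 6 × 0.546 = 3.276
  c=7: 7 × 0.492 = 3.444
  c=8: 8 × 0.438 = 3.504
  c=9: 9 × 0.384 = 3.456
  c=10: 10 × 0.330 = 3.300
  c=11: 11 × 0.276 = 3.036
  c=12: 12 × 0.222 = 2.664
Maximum at c = 8 (3.504 independent young).

8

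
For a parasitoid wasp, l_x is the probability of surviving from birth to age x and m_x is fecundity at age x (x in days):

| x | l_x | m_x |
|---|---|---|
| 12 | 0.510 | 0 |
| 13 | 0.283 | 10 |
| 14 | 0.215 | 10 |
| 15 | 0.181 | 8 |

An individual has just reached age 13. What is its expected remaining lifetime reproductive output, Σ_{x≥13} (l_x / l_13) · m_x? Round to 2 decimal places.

22.71

l_13 = 0.283. Conditional survival from age 13 to x is l_x / l_13.
  x=13: (0.283/0.283) × 10 = 10.0000
  x=14: (0.215/0.283) × 10 = 7.5972
  x=15: (0.181/0.283) × 8 = 5.1166
Sum = 10.0000 + 7.5972 + 5.1166 = 22.7138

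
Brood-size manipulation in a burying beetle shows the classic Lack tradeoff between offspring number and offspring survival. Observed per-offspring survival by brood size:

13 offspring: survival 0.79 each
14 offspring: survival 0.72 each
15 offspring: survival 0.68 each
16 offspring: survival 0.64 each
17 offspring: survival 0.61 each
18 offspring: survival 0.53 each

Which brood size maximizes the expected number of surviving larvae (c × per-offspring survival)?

17

Expected surviving larvae = c × s(c):
  c=13: 13 × 0.79 = 10.270
  c=14: 14 × 0.72 = 10.080
  c=15: 15 × 0.68 = 10.200
  c=16: 16 × 0.64 = 10.240
  c=17: 17 × 0.61 = 10.370
  c=18: 18 × 0.53 = 9.540
Maximum at c = 17 (10.370 surviving larvae).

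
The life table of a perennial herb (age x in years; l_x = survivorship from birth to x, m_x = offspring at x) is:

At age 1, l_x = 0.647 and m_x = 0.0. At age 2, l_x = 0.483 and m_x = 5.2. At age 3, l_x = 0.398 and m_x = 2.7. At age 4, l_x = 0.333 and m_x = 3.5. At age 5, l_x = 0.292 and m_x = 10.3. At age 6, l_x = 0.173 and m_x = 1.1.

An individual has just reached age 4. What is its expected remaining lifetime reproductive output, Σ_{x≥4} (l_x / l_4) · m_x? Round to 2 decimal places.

13.10

l_4 = 0.333. Conditional survival from age 4 to x is l_x / l_4.
  x=4: (0.333/0.333) × 3.5 = 3.5000
  x=5: (0.292/0.333) × 10.3 = 9.0318
  x=6: (0.173/0.333) × 1.1 = 0.5715
Sum = 3.5000 + 9.0318 + 0.5715 = 13.1033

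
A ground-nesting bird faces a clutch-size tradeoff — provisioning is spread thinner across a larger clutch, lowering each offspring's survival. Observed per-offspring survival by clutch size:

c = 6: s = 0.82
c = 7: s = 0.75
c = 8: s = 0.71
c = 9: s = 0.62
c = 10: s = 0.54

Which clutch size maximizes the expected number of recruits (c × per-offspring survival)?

Expected recruits = c × s(c):
  c=6: 6 × 0.82 = 4.920
  c=7: 7 × 0.75 = 5.250
  c=8: 8 × 0.71 = 5.680
  c=9: 9 × 0.62 = 5.580
  c=10: 10 × 0.54 = 5.400
Maximum at c = 8 (5.680 recruits).

8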